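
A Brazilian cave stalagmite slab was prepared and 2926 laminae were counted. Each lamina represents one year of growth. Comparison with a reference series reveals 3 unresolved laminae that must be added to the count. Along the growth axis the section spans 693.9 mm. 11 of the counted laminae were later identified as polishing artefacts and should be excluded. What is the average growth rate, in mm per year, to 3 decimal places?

0.238 mm per year

Adjusted count: 2926 − 11 + 3 = 2918 laminae.
693.9 mm over 2918 years gives 693.9 / 2918 ≈ 0.238 mm per year.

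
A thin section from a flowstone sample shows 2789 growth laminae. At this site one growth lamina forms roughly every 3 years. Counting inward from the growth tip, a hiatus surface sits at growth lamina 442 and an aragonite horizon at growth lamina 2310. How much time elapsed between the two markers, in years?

The two markers are separated by 2310 − 442 = 1868 growth laminae.
Multiplying by 3 years per growth lamina: 1868 × 3 = 5604 years.

5604 years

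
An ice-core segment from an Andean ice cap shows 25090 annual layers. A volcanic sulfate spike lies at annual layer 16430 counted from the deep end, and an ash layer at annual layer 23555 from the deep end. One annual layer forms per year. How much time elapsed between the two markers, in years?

7125 years

Separation: 23555 − 16430 = 7125 annual layers.
That is 7125 years at one annual layer per year.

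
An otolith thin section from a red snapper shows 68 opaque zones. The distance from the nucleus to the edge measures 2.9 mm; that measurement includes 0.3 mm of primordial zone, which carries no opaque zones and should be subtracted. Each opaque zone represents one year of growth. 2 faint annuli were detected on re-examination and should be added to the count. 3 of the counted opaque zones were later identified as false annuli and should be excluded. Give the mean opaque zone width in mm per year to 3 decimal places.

0.039 mm per year

After corrections the count is 68 − 3 + 2 = 67 opaque zones.
The growth record spans 2.9 − 0.3 = 2.6 mm.
Mean rate = 2.6 mm / 67 years ≈ 0.039 mm per year.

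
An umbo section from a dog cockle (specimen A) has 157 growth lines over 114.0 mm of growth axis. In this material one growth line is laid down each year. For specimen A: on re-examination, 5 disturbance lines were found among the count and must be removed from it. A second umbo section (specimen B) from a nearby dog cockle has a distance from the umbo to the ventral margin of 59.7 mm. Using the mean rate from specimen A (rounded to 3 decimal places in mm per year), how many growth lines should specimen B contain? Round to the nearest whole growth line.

Specimen A: adjusted count: 157 − 5 = 152 growth lines.
A: 114.0 mm over 152 years gives 114.0 / 152 ≈ 0.750 mm per year.
For B, 59.7 / 0.750 = 79.60 years ≈ 80 growth lines.

80 growth lines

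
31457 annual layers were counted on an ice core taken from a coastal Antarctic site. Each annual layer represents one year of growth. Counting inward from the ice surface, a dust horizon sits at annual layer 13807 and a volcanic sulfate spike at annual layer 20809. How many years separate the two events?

7002 yr

20809 − 13807 = 7002 annual layers lie between the two events.
That is 7002 years at one annual layer per year.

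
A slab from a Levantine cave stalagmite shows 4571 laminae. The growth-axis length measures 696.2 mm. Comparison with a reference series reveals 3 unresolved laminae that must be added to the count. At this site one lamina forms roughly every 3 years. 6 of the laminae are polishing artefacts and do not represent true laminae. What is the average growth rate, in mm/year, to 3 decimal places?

Correcting the raw count gives 4571 − 6 + 3 = 4568 true laminae.
Multiplying by 3 years per lamina: 4568 × 3 = 13704 years.
696.2 mm over 13704 years gives 696.2 / 13704 ≈ 0.051 mm/year.

0.051 mm/year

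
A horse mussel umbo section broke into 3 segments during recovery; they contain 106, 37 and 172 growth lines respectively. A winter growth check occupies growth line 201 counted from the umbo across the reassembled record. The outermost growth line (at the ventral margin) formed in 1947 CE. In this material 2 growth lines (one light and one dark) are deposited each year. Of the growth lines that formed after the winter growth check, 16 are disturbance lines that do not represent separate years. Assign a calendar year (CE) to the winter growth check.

1898 CE

Total growth lines = 106 + 37 + 172 = 315.
The winter growth check sits at growth line 201 from the umbo, so 315 − 201 = 114 growth lines formed after it.
114 − 16 false = 98 true growth lines after the winter growth check.
With 2 growth lines per year, 98 / 2 = 49 years.
Counting back 49 years from 1947 CE places the winter growth check in 1947 − 49 = 1898 CE.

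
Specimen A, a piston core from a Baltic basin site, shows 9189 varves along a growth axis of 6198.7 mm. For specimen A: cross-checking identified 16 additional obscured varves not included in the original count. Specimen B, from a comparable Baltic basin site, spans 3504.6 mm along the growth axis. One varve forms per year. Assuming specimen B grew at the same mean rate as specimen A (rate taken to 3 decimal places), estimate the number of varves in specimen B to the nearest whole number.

Specimen A: true varve count = 9189 + 16 = 9205.
A: Mean rate = 6198.7 mm / 9205 years ≈ 0.673 mm/year.
B spans 3504.6 / 0.673 = 5207.43 years ≈ 5207 varves.

5207 varves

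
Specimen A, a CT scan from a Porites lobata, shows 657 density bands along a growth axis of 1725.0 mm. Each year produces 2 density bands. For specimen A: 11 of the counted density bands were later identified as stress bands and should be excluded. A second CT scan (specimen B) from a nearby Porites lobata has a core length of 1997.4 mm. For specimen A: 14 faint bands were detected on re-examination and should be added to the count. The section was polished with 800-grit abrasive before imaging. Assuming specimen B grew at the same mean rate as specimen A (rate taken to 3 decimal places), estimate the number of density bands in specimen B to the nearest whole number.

Specimen A: adjusted count: 657 − 11 + 14 = 660 density bands.
Specimen A: 660 density bands at 2 per year is 660 / 2 = 330 years.
A: Extension rate ≈ 1725.0 / 330 = 5.227 mm/yr.
For B, 1997.4 / 5.227 = 382.13 years; at 2 density bands per year that is 382.13 × 2 ≈ 764 density bands.

764 density bands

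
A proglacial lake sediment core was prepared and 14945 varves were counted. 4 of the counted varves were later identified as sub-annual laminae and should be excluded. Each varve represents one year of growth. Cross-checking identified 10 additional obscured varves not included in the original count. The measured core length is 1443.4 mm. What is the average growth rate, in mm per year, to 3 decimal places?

0.097 mm per year

Adjusted count: 14945 − 4 + 10 = 14951 varves.
1443.4 mm over 14951 years gives 1443.4 / 14951 ≈ 0.097 mm per year.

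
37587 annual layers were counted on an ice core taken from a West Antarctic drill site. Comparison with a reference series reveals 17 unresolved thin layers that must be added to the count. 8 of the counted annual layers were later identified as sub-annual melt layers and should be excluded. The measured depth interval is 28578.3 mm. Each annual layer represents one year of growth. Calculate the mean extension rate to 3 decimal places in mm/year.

0.760 mm/year

After corrections the count is 37587 − 8 + 17 = 37596 annual layers.
Extension rate ≈ 28578.3 / 37596 = 0.760 mm/year.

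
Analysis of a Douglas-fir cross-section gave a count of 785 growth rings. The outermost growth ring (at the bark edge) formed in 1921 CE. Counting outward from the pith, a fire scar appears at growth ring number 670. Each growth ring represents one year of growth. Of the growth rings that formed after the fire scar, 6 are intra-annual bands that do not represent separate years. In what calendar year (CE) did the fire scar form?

785 − 670 = 115 growth rings lie beyond the fire scar toward the bark edge.
115 − 6 false = 109 true growth rings after the fire scar.
1921 − 109 = 1812 CE.

1812 CE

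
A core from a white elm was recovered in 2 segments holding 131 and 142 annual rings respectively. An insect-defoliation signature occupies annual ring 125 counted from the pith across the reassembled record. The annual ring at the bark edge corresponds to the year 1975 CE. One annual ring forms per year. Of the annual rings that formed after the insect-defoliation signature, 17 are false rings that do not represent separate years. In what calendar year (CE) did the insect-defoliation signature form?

Total annual rings = 131 + 142 = 273.
Between annual ring 125 and the bark edge there are 273 − 125 = 148 annual rings.
Removing the 17 false annual rings leaves 148 − 17 = 131 true annual rings beyond the insect-defoliation signature.
The annual ring at the bark edge is 1975 CE, so the insect-defoliation signature dates to 1975 − 131 = 1844 CE.

1844 CE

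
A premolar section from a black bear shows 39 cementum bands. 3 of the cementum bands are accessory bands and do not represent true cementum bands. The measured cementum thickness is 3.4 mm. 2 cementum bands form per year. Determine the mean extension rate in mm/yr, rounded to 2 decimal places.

0.19 mm/yr

Adjusted count: 39 − 3 = 36 cementum bands.
36 cementum bands at 2 per year is 36 / 2 = 18 years.
Mean rate = 3.4 mm / 18 years ≈ 0.19 mm/yr.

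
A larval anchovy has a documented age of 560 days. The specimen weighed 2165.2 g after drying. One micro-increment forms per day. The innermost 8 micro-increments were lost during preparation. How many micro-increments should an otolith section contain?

At one micro-increment per day, 560 days correspond to 560 micro-increments.
560 − 8 missed = 552 micro-increments expected in the prepared section.

552 micro-increments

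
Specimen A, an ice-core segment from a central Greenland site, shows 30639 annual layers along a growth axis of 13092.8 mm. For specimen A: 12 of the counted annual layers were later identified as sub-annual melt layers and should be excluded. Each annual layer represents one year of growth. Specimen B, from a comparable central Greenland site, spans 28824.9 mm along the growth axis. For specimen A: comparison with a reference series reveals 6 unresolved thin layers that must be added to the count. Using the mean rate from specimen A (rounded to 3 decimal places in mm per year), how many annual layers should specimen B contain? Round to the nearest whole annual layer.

Specimen A: correcting the raw count gives 30639 − 12 + 6 = 30633 true annual layers.
A: Extension rate ≈ 13092.8 / 30633 = 0.427 mm/year.
Specimen B: 28824.9 mm / 0.427 mm per year = 67505.62 years ≈ 67506 annual layers.

67506 annual layers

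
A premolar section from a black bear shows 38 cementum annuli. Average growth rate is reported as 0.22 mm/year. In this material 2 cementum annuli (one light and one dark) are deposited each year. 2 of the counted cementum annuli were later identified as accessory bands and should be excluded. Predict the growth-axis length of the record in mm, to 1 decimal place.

4.0 mm

Adjusted count: 38 − 2 = 36 cementum annuli.
Dividing by 2 cementum annuli per year: 36 / 2 = 18 years.
18 years at 0.22 mm/year gives 0.22 × 18 = 4.0 mm.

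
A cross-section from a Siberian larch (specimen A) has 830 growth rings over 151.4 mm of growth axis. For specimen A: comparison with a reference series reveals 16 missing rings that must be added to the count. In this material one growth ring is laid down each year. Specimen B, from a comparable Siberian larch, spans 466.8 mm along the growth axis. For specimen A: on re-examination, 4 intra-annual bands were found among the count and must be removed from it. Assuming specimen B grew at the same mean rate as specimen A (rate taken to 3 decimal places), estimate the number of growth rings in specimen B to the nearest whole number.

Specimen A: correcting the raw count gives 830 − 4 + 16 = 842 true growth rings.
A: 151.4 mm over 842 years gives 151.4 / 842 ≈ 0.180 mm/year.
For B, 466.8 / 0.180 = 2593.33 years ≈ 2593 growth rings.

2593 growth rings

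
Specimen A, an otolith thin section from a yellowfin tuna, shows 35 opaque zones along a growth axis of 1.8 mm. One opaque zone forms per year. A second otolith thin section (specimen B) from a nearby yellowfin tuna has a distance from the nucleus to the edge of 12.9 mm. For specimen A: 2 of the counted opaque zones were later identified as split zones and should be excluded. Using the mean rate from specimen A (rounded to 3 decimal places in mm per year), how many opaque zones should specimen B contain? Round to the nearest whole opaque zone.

235 opaque zones

Specimen A: after corrections the count is 35 − 2 = 33 opaque zones.
A: Mean rate = 1.8 mm / 33 years ≈ 0.055 mm/year.
For B, 12.9 / 0.055 = 234.55 years ≈ 235 opaque zones.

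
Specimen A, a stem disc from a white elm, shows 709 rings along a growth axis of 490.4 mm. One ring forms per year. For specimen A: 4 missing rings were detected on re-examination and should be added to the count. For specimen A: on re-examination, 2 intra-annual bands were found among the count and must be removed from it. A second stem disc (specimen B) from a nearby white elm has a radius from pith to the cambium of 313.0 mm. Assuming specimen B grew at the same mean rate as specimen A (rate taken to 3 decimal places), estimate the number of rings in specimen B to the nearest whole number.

454 rings

Specimen A: true ring count = 709 − 2 + 4 = 711.
A: Extension rate ≈ 490.4 / 711 = 0.690 mm per year.
For B, 313.0 / 0.690 = 453.62 years ≈ 454 rings.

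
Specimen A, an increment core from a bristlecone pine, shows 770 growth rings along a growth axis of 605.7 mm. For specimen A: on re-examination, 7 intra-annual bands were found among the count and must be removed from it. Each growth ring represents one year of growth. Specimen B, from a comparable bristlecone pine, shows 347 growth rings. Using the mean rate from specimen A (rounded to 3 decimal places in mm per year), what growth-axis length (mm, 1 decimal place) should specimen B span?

Specimen A: adjusted count: 770 − 7 = 763 growth rings.
A: 605.7 mm over 763 years gives 605.7 / 763 ≈ 0.794 mm/yr.
Length of B = 0.794 × 347 = 275.5 mm.

275.5 mm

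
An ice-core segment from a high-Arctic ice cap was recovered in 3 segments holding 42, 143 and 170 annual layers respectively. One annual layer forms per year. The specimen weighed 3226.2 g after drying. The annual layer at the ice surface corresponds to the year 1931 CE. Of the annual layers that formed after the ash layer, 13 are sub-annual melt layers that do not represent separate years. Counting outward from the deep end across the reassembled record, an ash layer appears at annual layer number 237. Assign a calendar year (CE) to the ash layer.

1826 CE

Total annual layers = 42 + 143 + 170 = 355.
Between annual layer 237 and the ice surface there are 355 − 237 = 118 annual layers.
Excluding 13 false annual layers: 118 − 13 = 105.
The annual layer at the ice surface is 1931 CE, so the ash layer dates to 1931 − 105 = 1826 CE.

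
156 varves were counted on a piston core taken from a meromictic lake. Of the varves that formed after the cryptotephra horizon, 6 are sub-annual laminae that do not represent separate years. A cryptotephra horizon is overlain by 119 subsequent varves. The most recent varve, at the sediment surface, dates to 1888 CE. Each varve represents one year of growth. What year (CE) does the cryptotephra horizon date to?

There are 119 varves younger than the cryptotephra horizon.
Removing the 6 false varves leaves 119 − 6 = 113 true varves beyond the cryptotephra horizon.
Counting back 113 years from 1888 CE places the cryptotephra horizon in 1888 − 113 = 1775 CE.

1775 CE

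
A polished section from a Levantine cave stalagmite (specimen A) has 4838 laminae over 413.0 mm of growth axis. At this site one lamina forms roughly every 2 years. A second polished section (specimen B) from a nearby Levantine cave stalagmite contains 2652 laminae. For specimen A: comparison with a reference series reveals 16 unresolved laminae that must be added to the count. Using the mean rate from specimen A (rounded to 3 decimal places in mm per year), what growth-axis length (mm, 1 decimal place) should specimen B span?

228.1 mm

Specimen A: adjusted count: 4838 + 16 = 4854 laminae.
Specimen A: multiplying by 2 years per lamina: 4854 × 2 = 9708 years.
A: 413.0 mm over 9708 years gives 413.0 / 9708 ≈ 0.043 mm per year.
Specimen B: at 2 years per lamina, 2652 × 2 = 5304 years. B's length ≈ 0.043 × 5304 = 228.1 mm.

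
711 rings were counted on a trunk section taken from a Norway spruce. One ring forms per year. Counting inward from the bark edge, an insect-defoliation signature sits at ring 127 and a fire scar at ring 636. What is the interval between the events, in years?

509 years

Separation: 636 − 127 = 509 rings.
One ring per year makes the interval 509 years.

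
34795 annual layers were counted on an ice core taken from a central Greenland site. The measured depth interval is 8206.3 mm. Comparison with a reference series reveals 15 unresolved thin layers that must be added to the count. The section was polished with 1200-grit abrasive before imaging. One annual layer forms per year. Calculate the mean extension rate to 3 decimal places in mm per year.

Adjusted count: 34795 + 15 = 34810 annual layers.
Extension rate ≈ 8206.3 / 34810 = 0.236 mm per year.

0.236 mm per year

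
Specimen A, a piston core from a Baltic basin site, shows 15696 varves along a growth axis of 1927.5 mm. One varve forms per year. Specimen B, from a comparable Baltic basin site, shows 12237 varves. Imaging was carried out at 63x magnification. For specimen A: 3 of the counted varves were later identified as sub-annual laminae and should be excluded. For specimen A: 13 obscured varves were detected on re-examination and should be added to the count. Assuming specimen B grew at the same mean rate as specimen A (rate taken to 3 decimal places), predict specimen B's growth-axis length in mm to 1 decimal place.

Specimen A: after corrections the count is 15696 − 3 + 13 = 15706 varves.
A: Mean rate = 1927.5 mm / 15706 years ≈ 0.123 mm per year.
Length of B = 0.123 × 12237 = 1505.2 mm.

1505.2 mm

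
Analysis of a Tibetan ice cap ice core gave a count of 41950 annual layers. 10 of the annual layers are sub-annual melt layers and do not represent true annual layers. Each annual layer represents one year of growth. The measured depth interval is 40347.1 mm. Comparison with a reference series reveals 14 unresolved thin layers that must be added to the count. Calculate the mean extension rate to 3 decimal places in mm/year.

After corrections the count is 41950 − 10 + 14 = 41954 annual layers.
40347.1 mm over 41954 years gives 40347.1 / 41954 ≈ 0.962 mm/year.

0.962 mm/year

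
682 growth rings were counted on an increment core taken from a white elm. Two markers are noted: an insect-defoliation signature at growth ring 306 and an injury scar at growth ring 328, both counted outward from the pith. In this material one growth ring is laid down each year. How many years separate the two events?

22 years

Separation: 328 − 306 = 22 growth rings.
One growth ring per year makes the interval 22 years.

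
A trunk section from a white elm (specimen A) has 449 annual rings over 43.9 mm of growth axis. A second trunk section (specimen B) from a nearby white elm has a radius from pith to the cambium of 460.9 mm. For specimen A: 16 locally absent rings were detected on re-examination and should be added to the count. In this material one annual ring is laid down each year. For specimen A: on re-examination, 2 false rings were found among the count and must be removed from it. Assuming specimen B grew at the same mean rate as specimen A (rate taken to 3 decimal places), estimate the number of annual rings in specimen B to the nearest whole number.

4852 annual rings

Specimen A: adjusted count: 449 − 2 + 16 = 463 annual rings.
A: Mean rate = 43.9 mm / 463 years ≈ 0.095 mm/year.
Specimen B: 460.9 mm / 0.095 mm per year = 4851.58 years ≈ 4852 annual rings.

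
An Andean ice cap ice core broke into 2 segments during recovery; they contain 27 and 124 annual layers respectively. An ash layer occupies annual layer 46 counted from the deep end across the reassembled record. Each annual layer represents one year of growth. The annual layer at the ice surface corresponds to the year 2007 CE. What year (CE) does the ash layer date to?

Total annual layers = 27 + 124 = 151.
The ash layer sits at annual layer 46 from the deep end, so 151 − 46 = 105 annual layers formed after it.
2007 − 105 = 1902 CE.

1902 CE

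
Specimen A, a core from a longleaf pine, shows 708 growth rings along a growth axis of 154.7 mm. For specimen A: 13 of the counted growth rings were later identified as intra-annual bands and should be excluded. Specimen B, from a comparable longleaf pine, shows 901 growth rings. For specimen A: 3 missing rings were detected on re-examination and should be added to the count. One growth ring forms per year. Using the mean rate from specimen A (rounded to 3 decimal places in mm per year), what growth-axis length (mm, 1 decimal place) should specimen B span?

200.0 mm

Specimen A: correcting the raw count gives 708 − 13 + 3 = 698 true growth rings.
A: Mean rate = 154.7 mm / 698 years ≈ 0.222 mm/year.
B's length ≈ 0.222 × 901 = 200.0 mm.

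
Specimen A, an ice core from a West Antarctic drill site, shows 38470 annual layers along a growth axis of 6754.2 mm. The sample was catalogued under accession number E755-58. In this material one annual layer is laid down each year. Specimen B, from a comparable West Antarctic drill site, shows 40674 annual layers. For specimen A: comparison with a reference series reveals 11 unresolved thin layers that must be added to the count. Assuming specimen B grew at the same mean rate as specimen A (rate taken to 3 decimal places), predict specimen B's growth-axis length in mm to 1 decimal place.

7158.6 mm

Specimen A: true annual layer count = 38470 + 11 = 38481.
A: 6754.2 mm over 38481 years gives 6754.2 / 38481 ≈ 0.176 mm/year.
For B, 0.176 mm/year × 40674 years = 7158.6 mm.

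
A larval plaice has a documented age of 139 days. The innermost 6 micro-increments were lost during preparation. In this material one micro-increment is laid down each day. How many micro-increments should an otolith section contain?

Expected micro-increments over 139 days: 139.
Subtracting the 6 micro-increments not captured gives 139 − 6 = 133 micro-increments in the record.

133 micro-increments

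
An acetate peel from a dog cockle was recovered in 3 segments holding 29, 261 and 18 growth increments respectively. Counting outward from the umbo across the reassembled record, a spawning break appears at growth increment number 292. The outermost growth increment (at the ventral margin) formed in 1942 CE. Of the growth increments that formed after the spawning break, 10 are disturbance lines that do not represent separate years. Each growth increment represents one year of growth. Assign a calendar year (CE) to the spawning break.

1936 CE

Total growth increments = 29 + 261 + 18 = 308.
Between growth increment 292 and the ventral margin there are 308 − 292 = 16 growth increments.
Removing the 10 false growth increments leaves 16 − 10 = 6 true growth increments beyond the spawning break.
The growth increment at the ventral margin is 1942 CE, so the spawning break dates to 1942 − 6 = 1936 CE.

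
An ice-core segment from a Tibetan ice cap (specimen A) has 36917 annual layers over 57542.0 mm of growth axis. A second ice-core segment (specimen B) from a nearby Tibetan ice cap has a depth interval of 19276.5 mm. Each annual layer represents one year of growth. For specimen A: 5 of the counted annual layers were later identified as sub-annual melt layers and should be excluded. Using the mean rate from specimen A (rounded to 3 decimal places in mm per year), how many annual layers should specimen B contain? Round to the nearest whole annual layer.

Specimen A: after corrections the count is 36917 − 5 = 36912 annual layers.
A: Mean rate = 57542.0 mm / 36912 years ≈ 1.559 mm per year.
For B, 19276.5 / 1.559 = 12364.66 years ≈ 12365 annual layers.

12365 annual layers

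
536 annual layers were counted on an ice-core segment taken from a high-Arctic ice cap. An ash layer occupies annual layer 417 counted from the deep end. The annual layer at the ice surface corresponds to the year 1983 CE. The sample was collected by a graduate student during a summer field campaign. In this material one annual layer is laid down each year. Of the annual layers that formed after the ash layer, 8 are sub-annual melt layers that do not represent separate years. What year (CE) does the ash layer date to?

536 − 417 = 119 annual layers lie beyond the ash layer toward the ice surface.
119 − 8 false = 111 true annual layers after the ash layer.
The annual layer at the ice surface is 1983 CE, so the ash layer dates to 1983 − 111 = 1872 CE.

1872 CE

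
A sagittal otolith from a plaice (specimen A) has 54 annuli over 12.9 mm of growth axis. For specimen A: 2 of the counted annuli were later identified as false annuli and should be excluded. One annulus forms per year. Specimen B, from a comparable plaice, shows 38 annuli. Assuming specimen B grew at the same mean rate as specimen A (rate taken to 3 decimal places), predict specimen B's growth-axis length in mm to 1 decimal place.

Specimen A: adjusted count: 54 − 2 = 52 annuli.
A: 12.9 mm over 52 years gives 12.9 / 52 ≈ 0.248 mm per year.
B's length ≈ 0.248 × 38 = 9.4 mm.

9.4 mm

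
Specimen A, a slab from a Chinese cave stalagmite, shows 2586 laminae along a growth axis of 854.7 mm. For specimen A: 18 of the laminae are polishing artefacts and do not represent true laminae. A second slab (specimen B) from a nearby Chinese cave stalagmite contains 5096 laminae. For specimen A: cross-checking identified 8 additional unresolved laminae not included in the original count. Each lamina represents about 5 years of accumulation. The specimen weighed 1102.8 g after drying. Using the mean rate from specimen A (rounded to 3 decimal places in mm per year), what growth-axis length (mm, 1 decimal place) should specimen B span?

Specimen A: after corrections the count is 2586 − 18 + 8 = 2576 laminae.
Specimen A: 2576 laminae at 5 years each span 2576 × 5 = 12880 years.
A: Mean rate = 854.7 mm / 12880 years ≈ 0.066 mm/yr.
Specimen B: multiplying by 5 years per lamina: 5096 × 5 = 25480 years. Length of B = 0.066 × 25480 = 1681.7 mm.

1681.7 mm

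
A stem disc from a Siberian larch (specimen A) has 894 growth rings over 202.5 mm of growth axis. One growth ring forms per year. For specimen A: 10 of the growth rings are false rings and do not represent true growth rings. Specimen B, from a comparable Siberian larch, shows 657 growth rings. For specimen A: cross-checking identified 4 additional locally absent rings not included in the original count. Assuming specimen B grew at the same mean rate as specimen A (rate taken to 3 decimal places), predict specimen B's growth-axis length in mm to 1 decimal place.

149.8 mm

Specimen A: correcting the raw count gives 894 − 10 + 4 = 888 true growth rings.
A: Extension rate ≈ 202.5 / 888 = 0.228 mm/yr.
Length of B = 0.228 × 657 = 149.8 mm.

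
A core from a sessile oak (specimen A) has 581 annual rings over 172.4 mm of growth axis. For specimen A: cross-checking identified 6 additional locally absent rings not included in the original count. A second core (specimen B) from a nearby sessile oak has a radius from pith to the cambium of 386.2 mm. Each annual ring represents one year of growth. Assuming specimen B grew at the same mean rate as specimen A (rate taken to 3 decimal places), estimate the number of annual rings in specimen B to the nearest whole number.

Specimen A: after corrections the count is 581 + 6 = 587 annual rings.
A: Mean rate = 172.4 mm / 587 years ≈ 0.294 mm per year.
B spans 386.2 / 0.294 = 1313.61 years ≈ 1314 annual rings.

1314 annual rings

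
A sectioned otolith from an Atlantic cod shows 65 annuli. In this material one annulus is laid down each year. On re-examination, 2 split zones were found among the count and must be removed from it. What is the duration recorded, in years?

Correcting the raw count gives 65 − 2 = 63 true annuli.
One annulus per year makes the duration 63 years.

63 years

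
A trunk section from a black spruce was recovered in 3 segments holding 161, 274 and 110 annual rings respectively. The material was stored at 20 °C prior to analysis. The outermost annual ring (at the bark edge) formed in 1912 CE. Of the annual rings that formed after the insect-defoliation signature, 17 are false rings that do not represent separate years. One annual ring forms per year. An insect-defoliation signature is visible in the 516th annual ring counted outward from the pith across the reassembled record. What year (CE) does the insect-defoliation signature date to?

Total annual rings = 161 + 274 + 110 = 545.
Between annual ring 516 and the bark edge there are 545 − 516 = 29 annual rings.
29 − 17 false = 12 true annual rings after the insect-defoliation signature.
1912 − 12 = 1900 CE.

1900 CE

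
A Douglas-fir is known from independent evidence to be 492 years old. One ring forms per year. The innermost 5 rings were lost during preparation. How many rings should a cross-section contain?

487 rings

At one ring per year, 492 years correspond to 492 rings.
Less the 5 uncaptured rings: 492 − 5 = 487.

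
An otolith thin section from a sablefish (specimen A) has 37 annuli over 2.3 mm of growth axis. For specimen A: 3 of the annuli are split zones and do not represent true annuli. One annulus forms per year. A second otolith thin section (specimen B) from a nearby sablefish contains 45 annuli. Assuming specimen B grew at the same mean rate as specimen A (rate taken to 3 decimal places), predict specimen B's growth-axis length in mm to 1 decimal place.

3.1 mm

Specimen A: adjusted count: 37 − 3 = 34 annuli.
A: Mean rate = 2.3 mm / 34 years ≈ 0.068 mm per year.
For B, 0.068 mm/year × 45 years = 3.1 mm.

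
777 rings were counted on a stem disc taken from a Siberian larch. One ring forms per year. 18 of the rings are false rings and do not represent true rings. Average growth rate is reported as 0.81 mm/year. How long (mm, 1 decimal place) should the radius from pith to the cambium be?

614.8 mm

After corrections the count is 777 − 18 = 759 rings.
Predicted length = 0.81 mm/year × 759 years = 614.8 mm.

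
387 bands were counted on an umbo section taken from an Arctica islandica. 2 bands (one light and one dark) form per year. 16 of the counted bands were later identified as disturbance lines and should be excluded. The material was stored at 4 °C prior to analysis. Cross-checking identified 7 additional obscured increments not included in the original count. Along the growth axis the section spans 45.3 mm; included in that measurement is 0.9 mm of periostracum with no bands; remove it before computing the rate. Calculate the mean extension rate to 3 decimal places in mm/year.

0.235 mm/year

Correcting the raw count gives 387 − 16 + 7 = 378 true bands.
Dividing by 2 bands per year: 378 / 2 = 189 years.
Removing the 0.9 mm offcut leaves 45.3 − 0.9 = 44.4 mm.
Extension rate ≈ 44.4 / 189 = 0.235 mm/year.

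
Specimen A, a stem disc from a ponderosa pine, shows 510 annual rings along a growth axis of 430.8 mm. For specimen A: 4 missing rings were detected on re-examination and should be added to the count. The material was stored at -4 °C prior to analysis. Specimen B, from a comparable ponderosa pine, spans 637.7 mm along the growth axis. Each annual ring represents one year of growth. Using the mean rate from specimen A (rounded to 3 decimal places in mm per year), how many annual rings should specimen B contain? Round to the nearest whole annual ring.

Specimen A: true annual ring count = 510 + 4 = 514.
A: 430.8 mm over 514 years gives 430.8 / 514 ≈ 0.838 mm per year.
Specimen B: 637.7 mm / 0.838 mm per year = 760.98 years ≈ 761 annual rings.

761 annual rings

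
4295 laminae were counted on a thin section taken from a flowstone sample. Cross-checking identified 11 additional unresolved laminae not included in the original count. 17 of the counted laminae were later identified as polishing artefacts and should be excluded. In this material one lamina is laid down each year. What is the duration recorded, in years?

4289 yr

True lamina count = 4295 − 17 + 11 = 4289.
One lamina per year makes the duration 4289 years.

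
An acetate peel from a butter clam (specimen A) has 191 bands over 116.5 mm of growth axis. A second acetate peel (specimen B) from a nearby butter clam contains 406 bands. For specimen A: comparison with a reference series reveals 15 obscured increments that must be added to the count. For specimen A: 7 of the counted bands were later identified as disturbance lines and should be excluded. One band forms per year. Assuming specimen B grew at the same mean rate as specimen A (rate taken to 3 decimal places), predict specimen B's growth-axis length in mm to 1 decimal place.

Specimen A: adjusted count: 191 − 7 + 15 = 199 bands.
A: 116.5 mm over 199 years gives 116.5 / 199 ≈ 0.585 mm per year.
Length of B = 0.585 × 406 = 237.5 mm.

237.5 mm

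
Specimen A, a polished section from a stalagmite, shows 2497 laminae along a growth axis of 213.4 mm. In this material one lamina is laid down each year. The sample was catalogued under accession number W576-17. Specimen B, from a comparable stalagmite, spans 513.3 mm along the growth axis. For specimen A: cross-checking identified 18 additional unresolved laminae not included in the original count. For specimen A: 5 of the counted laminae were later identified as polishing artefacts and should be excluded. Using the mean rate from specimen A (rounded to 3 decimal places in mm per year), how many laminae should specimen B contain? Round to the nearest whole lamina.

Specimen A: adjusted count: 2497 − 5 + 18 = 2510 laminae.
A: 213.4 mm over 2510 years gives 213.4 / 2510 ≈ 0.085 mm/year.
B spans 513.3 / 0.085 = 6038.82 years ≈ 6039 laminae.

6039 laminae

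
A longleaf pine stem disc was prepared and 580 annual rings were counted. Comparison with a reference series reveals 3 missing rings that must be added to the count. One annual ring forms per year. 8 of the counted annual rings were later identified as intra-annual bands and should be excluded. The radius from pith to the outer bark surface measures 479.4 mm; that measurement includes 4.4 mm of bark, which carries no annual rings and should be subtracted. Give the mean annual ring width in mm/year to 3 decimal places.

After corrections the count is 580 − 8 + 3 = 575 annual rings.
The growth record spans 479.4 − 4.4 = 475.0 mm.
Extension rate ≈ 475.0 / 575 = 0.826 mm/year.

0.826 mm/year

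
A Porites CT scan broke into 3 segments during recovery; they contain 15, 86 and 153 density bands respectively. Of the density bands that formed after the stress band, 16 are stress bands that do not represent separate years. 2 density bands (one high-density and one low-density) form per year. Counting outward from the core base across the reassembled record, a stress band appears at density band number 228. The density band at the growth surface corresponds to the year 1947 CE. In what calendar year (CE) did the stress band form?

1942 CE

Total density bands = 15 + 86 + 153 = 254.
254 − 228 = 26 density bands lie beyond the stress band toward the growth surface.
Excluding 16 false density bands: 26 − 16 = 10.
Dividing by 2 density bands per year: 10 / 2 = 5 years.
Counting back 5 years from 1947 CE places the stress band in 1947 − 5 = 1942 CE.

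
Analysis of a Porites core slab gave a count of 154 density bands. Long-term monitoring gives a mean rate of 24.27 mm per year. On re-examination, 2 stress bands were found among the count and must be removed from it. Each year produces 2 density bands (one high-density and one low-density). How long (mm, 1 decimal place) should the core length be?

True density band count = 154 − 2 = 152.
With 2 density bands per year, 152 / 2 = 76 years.
Predicted length = 24.27 mm/year × 76 years = 1844.5 mm.

1844.5 mm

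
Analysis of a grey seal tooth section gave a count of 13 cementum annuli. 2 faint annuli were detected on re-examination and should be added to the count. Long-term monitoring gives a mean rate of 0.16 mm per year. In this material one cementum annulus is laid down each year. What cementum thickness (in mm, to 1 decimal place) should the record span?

2.4 mm

After corrections the count is 13 + 2 = 15 cementum annuli.
Predicted length = 0.16 mm/year × 15 years = 2.4 mm.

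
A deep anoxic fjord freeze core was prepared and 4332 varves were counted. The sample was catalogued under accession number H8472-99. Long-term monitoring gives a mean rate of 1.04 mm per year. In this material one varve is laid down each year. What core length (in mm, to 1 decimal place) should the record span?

4505.3 mm

The record spans 4332 years at 1.04 mm per year.
Predicted length = 1.04 mm/year × 4332 years = 4505.3 mm.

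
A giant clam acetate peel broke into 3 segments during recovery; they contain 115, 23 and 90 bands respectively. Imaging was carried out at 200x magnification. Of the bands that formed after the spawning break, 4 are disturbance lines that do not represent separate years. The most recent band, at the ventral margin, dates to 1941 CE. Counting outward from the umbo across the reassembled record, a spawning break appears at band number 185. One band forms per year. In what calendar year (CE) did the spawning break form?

1902 CE

Total bands = 115 + 23 + 90 = 228.
Between band 185 and the ventral margin there are 228 − 185 = 43 bands.
Excluding 4 false bands: 43 − 4 = 39.
1941 − 39 = 1902 CE.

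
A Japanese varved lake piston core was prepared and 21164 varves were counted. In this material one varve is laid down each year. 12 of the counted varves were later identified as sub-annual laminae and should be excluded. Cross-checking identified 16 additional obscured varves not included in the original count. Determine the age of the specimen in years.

After corrections the count is 21164 − 12 + 16 = 21168 varves.
One varve per year makes the duration 21168 years.

21168 yr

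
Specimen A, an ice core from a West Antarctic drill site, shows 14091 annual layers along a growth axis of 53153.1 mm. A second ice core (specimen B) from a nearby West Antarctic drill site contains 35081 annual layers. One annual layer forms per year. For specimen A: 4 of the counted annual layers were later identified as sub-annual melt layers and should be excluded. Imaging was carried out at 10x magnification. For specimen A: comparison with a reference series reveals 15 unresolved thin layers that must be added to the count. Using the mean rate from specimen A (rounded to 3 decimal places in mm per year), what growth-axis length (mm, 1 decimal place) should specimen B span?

132220.3 mm

Specimen A: correcting the raw count gives 14091 − 4 + 15 = 14102 true annual layers.
A: 53153.1 mm over 14102 years gives 53153.1 / 14102 ≈ 3.769 mm/yr.
Length of B = 3.769 × 35081 = 132220.3 mm.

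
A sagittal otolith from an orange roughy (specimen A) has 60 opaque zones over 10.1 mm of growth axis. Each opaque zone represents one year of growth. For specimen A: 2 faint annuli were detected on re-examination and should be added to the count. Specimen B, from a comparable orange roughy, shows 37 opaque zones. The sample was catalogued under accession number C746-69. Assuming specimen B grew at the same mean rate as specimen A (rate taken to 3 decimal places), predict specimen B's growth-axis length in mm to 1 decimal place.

Specimen A: true opaque zone count = 60 + 2 = 62.
A: Mean rate = 10.1 mm / 62 years ≈ 0.163 mm per year.
Length of B = 0.163 × 37 = 6.0 mm.

6.0 mm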